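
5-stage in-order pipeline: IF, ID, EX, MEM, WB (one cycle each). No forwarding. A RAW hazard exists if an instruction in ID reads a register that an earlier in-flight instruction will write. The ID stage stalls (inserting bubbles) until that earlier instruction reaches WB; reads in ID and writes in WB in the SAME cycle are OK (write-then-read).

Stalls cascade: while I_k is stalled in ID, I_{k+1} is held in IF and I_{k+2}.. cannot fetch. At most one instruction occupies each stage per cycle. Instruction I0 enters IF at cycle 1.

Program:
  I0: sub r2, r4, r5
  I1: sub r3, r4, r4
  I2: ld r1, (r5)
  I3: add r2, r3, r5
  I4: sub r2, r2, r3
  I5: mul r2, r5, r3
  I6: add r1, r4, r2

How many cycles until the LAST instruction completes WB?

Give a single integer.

I0 sub r2 <- r4,r5: IF@1 ID@2 stall=0 (-) EX@3 MEM@4 WB@5
I1 sub r3 <- r4,r4: IF@2 ID@3 stall=0 (-) EX@4 MEM@5 WB@6
I2 ld r1 <- r5: IF@3 ID@4 stall=0 (-) EX@5 MEM@6 WB@7
I3 add r2 <- r3,r5: IF@4 ID@5 stall=1 (RAW on I1.r3 (WB@6)) EX@7 MEM@8 WB@9
I4 sub r2 <- r2,r3: IF@5 ID@7 stall=2 (RAW on I3.r2 (WB@9)) EX@10 MEM@11 WB@12
I5 mul r2 <- r5,r3: IF@7 ID@10 stall=0 (-) EX@11 MEM@12 WB@13
I6 add r1 <- r4,r2: IF@10 ID@11 stall=2 (RAW on I5.r2 (WB@13)) EX@14 MEM@15 WB@16

Answer: 16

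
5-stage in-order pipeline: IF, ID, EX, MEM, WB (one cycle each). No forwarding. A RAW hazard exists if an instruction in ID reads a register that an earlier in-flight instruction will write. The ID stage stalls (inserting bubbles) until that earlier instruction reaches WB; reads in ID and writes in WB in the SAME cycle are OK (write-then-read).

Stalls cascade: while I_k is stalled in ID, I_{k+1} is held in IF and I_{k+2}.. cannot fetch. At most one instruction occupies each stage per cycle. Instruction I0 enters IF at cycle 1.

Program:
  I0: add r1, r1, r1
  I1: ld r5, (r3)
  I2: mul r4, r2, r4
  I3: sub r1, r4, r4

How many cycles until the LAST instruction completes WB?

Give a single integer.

I0 add r1 <- r1,r1: IF@1 ID@2 stall=0 (-) EX@3 MEM@4 WB@5
I1 ld r5 <- r3: IF@2 ID@3 stall=0 (-) EX@4 MEM@5 WB@6
I2 mul r4 <- r2,r4: IF@3 ID@4 stall=0 (-) EX@5 MEM@6 WB@7
I3 sub r1 <- r4,r4: IF@4 ID@5 stall=2 (RAW on I2.r4 (WB@7)) EX@8 MEM@9 WB@10

Answer: 10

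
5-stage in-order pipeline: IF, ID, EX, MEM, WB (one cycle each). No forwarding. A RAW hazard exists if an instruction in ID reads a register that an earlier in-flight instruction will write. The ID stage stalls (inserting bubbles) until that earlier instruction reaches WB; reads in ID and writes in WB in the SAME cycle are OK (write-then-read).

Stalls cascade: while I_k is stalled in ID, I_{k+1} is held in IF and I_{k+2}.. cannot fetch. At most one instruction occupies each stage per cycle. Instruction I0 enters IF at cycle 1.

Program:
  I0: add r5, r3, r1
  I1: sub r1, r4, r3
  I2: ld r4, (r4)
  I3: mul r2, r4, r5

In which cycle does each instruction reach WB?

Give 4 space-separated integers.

I0 add r5 <- r3,r1: IF@1 ID@2 stall=0 (-) EX@3 MEM@4 WB@5
I1 sub r1 <- r4,r3: IF@2 ID@3 stall=0 (-) EX@4 MEM@5 WB@6
I2 ld r4 <- r4: IF@3 ID@4 stall=0 (-) EX@5 MEM@6 WB@7
I3 mul r2 <- r4,r5: IF@4 ID@5 stall=2 (RAW on I2.r4 (WB@7)) EX@8 MEM@9 WB@10

Answer: 5 6 7 10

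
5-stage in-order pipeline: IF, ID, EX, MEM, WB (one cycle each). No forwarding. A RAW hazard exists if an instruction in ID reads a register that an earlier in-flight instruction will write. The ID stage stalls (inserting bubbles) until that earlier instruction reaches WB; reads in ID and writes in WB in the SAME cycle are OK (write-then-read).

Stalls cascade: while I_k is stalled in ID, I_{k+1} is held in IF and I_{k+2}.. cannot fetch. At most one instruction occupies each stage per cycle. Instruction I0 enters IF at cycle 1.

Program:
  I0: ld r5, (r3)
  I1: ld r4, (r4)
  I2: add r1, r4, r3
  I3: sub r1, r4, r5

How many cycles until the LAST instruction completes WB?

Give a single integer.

Answer: 10

Derivation:
I0 ld r5 <- r3: IF@1 ID@2 stall=0 (-) EX@3 MEM@4 WB@5
I1 ld r4 <- r4: IF@2 ID@3 stall=0 (-) EX@4 MEM@5 WB@6
I2 add r1 <- r4,r3: IF@3 ID@4 stall=2 (RAW on I1.r4 (WB@6)) EX@7 MEM@8 WB@9
I3 sub r1 <- r4,r5: IF@4 ID@7 stall=0 (-) EX@8 MEM@9 WB@10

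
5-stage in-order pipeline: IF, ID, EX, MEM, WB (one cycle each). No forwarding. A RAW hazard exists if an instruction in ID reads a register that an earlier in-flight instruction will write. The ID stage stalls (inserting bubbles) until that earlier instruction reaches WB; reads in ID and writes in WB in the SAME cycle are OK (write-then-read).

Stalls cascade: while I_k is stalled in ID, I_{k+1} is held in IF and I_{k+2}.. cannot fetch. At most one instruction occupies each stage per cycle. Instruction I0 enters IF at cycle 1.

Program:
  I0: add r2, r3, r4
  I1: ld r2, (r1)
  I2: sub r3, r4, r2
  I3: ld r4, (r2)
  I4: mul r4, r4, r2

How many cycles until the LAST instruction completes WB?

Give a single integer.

Answer: 13

Derivation:
I0 add r2 <- r3,r4: IF@1 ID@2 stall=0 (-) EX@3 MEM@4 WB@5
I1 ld r2 <- r1: IF@2 ID@3 stall=0 (-) EX@4 MEM@5 WB@6
I2 sub r3 <- r4,r2: IF@3 ID@4 stall=2 (RAW on I1.r2 (WB@6)) EX@7 MEM@8 WB@9
I3 ld r4 <- r2: IF@4 ID@7 stall=0 (-) EX@8 MEM@9 WB@10
I4 mul r4 <- r4,r2: IF@7 ID@8 stall=2 (RAW on I3.r4 (WB@10)) EX@11 MEM@12 WB@13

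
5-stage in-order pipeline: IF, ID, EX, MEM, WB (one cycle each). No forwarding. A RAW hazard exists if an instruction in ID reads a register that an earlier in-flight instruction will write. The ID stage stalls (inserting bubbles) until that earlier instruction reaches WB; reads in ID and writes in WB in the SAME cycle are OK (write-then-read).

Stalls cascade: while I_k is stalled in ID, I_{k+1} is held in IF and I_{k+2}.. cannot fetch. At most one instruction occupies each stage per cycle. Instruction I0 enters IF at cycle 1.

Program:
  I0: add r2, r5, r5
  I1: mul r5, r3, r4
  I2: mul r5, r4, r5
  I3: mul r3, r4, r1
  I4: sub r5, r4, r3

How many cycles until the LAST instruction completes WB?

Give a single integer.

Answer: 13

Derivation:
I0 add r2 <- r5,r5: IF@1 ID@2 stall=0 (-) EX@3 MEM@4 WB@5
I1 mul r5 <- r3,r4: IF@2 ID@3 stall=0 (-) EX@4 MEM@5 WB@6
I2 mul r5 <- r4,r5: IF@3 ID@4 stall=2 (RAW on I1.r5 (WB@6)) EX@7 MEM@8 WB@9
I3 mul r3 <- r4,r1: IF@4 ID@7 stall=0 (-) EX@8 MEM@9 WB@10
I4 sub r5 <- r4,r3: IF@7 ID@8 stall=2 (RAW on I3.r3 (WB@10)) EX@11 MEM@12 WB@13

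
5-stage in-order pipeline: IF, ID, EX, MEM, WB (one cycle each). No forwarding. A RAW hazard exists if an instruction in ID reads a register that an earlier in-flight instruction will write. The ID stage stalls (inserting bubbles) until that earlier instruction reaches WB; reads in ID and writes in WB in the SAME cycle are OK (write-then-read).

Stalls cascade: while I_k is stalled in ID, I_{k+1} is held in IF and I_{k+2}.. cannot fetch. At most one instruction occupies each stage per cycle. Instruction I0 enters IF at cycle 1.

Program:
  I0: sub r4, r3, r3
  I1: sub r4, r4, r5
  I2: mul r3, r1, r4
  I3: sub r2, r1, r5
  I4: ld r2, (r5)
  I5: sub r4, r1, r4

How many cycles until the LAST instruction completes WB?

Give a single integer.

Answer: 14

Derivation:
I0 sub r4 <- r3,r3: IF@1 ID@2 stall=0 (-) EX@3 MEM@4 WB@5
I1 sub r4 <- r4,r5: IF@2 ID@3 stall=2 (RAW on I0.r4 (WB@5)) EX@6 MEM@7 WB@8
I2 mul r3 <- r1,r4: IF@3 ID@6 stall=2 (RAW on I1.r4 (WB@8)) EX@9 MEM@10 WB@11
I3 sub r2 <- r1,r5: IF@6 ID@9 stall=0 (-) EX@10 MEM@11 WB@12
I4 ld r2 <- r5: IF@9 ID@10 stall=0 (-) EX@11 MEM@12 WB@13
I5 sub r4 <- r1,r4: IF@10 ID@11 stall=0 (-) EX@12 MEM@13 WB@14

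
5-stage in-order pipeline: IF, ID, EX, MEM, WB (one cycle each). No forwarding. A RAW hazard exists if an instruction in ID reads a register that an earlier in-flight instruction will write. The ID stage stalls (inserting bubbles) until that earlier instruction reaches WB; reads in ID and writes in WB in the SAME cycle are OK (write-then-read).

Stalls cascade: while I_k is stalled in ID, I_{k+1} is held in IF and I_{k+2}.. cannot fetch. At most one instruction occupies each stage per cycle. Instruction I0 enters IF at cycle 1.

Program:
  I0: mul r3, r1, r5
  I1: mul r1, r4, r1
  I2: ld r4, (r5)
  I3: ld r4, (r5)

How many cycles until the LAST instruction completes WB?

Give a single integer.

Answer: 8

Derivation:
I0 mul r3 <- r1,r5: IF@1 ID@2 stall=0 (-) EX@3 MEM@4 WB@5
I1 mul r1 <- r4,r1: IF@2 ID@3 stall=0 (-) EX@4 MEM@5 WB@6
I2 ld r4 <- r5: IF@3 ID@4 stall=0 (-) EX@5 MEM@6 WB@7
I3 ld r4 <- r5: IF@4 ID@5 stall=0 (-) EX@6 MEM@7 WB@8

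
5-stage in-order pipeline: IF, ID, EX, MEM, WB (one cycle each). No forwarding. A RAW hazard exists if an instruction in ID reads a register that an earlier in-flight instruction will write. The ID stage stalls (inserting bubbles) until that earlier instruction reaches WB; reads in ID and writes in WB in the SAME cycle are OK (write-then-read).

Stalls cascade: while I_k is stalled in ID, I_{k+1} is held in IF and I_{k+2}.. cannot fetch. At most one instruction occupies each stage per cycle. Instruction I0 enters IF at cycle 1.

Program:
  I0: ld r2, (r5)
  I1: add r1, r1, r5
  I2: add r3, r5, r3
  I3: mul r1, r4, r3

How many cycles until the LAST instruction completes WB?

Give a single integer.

Answer: 10

Derivation:
I0 ld r2 <- r5: IF@1 ID@2 stall=0 (-) EX@3 MEM@4 WB@5
I1 add r1 <- r1,r5: IF@2 ID@3 stall=0 (-) EX@4 MEM@5 WB@6
I2 add r3 <- r5,r3: IF@3 ID@4 stall=0 (-) EX@5 MEM@6 WB@7
I3 mul r1 <- r4,r3: IF@4 ID@5 stall=2 (RAW on I2.r3 (WB@7)) EX@8 MEM@9 WB@10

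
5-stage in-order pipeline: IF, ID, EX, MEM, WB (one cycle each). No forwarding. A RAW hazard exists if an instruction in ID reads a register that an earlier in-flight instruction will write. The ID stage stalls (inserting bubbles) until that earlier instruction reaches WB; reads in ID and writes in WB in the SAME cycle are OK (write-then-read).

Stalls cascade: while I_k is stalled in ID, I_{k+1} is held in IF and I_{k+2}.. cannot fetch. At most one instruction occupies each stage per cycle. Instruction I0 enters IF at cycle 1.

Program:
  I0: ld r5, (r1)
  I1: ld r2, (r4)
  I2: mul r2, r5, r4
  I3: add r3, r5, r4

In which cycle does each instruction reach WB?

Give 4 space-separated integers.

Answer: 5 6 8 9

Derivation:
I0 ld r5 <- r1: IF@1 ID@2 stall=0 (-) EX@3 MEM@4 WB@5
I1 ld r2 <- r4: IF@2 ID@3 stall=0 (-) EX@4 MEM@5 WB@6
I2 mul r2 <- r5,r4: IF@3 ID@4 stall=1 (RAW on I0.r5 (WB@5)) EX@6 MEM@7 WB@8
I3 add r3 <- r5,r4: IF@4 ID@6 stall=0 (-) EX@7 MEM@8 WB@9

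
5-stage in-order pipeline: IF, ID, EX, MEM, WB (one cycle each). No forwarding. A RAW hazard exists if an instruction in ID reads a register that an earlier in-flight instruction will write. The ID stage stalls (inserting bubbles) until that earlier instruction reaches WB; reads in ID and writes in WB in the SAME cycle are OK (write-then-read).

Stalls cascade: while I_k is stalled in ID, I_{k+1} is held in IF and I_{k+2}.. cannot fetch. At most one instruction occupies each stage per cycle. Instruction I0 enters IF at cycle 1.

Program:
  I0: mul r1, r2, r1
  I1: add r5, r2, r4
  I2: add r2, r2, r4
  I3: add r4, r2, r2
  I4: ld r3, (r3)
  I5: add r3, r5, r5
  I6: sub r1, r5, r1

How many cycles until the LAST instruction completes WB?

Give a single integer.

Answer: 13

Derivation:
I0 mul r1 <- r2,r1: IF@1 ID@2 stall=0 (-) EX@3 MEM@4 WB@5
I1 add r5 <- r2,r4: IF@2 ID@3 stall=0 (-) EX@4 MEM@5 WB@6
I2 add r2 <- r2,r4: IF@3 ID@4 stall=0 (-) EX@5 MEM@6 WB@7
I3 add r4 <- r2,r2: IF@4 ID@5 stall=2 (RAW on I2.r2 (WB@7)) EX@8 MEM@9 WB@10
I4 ld r3 <- r3: IF@5 ID@8 stall=0 (-) EX@9 MEM@10 WB@11
I5 add r3 <- r5,r5: IF@8 ID@9 stall=0 (-) EX@10 MEM@11 WB@12
I6 sub r1 <- r5,r1: IF@9 ID@10 stall=0 (-) EX@11 MEM@12 WB@13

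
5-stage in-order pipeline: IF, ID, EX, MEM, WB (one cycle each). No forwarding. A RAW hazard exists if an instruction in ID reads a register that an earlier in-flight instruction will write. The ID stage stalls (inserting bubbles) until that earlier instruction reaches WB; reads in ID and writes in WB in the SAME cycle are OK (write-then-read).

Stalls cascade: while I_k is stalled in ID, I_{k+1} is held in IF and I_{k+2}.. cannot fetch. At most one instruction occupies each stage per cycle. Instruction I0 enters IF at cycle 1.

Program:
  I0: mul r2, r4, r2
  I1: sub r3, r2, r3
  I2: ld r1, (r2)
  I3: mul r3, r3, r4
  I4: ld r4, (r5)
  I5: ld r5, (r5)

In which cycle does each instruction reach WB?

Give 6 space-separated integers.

I0 mul r2 <- r4,r2: IF@1 ID@2 stall=0 (-) EX@3 MEM@4 WB@5
I1 sub r3 <- r2,r3: IF@2 ID@3 stall=2 (RAW on I0.r2 (WB@5)) EX@6 MEM@7 WB@8
I2 ld r1 <- r2: IF@3 ID@6 stall=0 (-) EX@7 MEM@8 WB@9
I3 mul r3 <- r3,r4: IF@6 ID@7 stall=1 (RAW on I1.r3 (WB@8)) EX@9 MEM@10 WB@11
I4 ld r4 <- r5: IF@7 ID@9 stall=0 (-) EX@10 MEM@11 WB@12
I5 ld r5 <- r5: IF@9 ID@10 stall=0 (-) EX@11 MEM@12 WB@13

Answer: 5 8 9 11 12 13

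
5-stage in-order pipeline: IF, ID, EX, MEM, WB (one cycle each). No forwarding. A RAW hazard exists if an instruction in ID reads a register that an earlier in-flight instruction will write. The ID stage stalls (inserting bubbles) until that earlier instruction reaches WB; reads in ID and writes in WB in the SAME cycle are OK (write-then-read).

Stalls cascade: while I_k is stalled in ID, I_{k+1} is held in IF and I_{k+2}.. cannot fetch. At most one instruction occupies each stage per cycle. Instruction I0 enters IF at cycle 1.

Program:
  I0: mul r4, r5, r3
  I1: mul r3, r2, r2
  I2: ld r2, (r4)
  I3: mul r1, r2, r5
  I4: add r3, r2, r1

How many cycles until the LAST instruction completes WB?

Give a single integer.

Answer: 14

Derivation:
I0 mul r4 <- r5,r3: IF@1 ID@2 stall=0 (-) EX@3 MEM@4 WB@5
I1 mul r3 <- r2,r2: IF@2 ID@3 stall=0 (-) EX@4 MEM@5 WB@6
I2 ld r2 <- r4: IF@3 ID@4 stall=1 (RAW on I0.r4 (WB@5)) EX@6 MEM@7 WB@8
I3 mul r1 <- r2,r5: IF@4 ID@6 stall=2 (RAW on I2.r2 (WB@8)) EX@9 MEM@10 WB@11
I4 add r3 <- r2,r1: IF@6 ID@9 stall=2 (RAW on I3.r1 (WB@11)) EX@12 MEM@13 WB@14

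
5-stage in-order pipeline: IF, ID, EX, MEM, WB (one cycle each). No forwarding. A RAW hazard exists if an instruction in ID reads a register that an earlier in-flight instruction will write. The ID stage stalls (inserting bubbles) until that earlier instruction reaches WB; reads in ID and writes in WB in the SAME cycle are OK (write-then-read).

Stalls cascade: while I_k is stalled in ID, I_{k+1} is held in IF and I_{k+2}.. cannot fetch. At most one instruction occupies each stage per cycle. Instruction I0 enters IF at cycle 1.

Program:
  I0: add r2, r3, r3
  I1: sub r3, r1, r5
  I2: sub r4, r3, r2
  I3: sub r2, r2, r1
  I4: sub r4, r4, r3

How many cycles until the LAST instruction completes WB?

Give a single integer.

I0 add r2 <- r3,r3: IF@1 ID@2 stall=0 (-) EX@3 MEM@4 WB@5
I1 sub r3 <- r1,r5: IF@2 ID@3 stall=0 (-) EX@4 MEM@5 WB@6
I2 sub r4 <- r3,r2: IF@3 ID@4 stall=2 (RAW on I1.r3 (WB@6)) EX@7 MEM@8 WB@9
I3 sub r2 <- r2,r1: IF@4 ID@7 stall=0 (-) EX@8 MEM@9 WB@10
I4 sub r4 <- r4,r3: IF@7 ID@8 stall=1 (RAW on I2.r4 (WB@9)) EX@10 MEM@11 WB@12

Answer: 12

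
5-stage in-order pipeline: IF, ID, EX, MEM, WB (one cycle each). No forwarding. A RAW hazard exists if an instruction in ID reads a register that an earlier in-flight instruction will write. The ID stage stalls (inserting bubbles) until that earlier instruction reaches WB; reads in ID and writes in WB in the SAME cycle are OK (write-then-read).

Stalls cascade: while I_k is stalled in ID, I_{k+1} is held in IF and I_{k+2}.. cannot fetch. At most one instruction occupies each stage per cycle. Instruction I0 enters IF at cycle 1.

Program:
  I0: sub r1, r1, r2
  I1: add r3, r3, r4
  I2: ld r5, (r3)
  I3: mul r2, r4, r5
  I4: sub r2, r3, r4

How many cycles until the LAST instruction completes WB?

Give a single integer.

Answer: 13

Derivation:
I0 sub r1 <- r1,r2: IF@1 ID@2 stall=0 (-) EX@3 MEM@4 WB@5
I1 add r3 <- r3,r4: IF@2 ID@3 stall=0 (-) EX@4 MEM@5 WB@6
I2 ld r5 <- r3: IF@3 ID@4 stall=2 (RAW on I1.r3 (WB@6)) EX@7 MEM@8 WB@9
I3 mul r2 <- r4,r5: IF@4 ID@7 stall=2 (RAW on I2.r5 (WB@9)) EX@10 MEM@11 WB@12
I4 sub r2 <- r3,r4: IF@7 ID@10 stall=0 (-) EX@11 MEM@12 WB@13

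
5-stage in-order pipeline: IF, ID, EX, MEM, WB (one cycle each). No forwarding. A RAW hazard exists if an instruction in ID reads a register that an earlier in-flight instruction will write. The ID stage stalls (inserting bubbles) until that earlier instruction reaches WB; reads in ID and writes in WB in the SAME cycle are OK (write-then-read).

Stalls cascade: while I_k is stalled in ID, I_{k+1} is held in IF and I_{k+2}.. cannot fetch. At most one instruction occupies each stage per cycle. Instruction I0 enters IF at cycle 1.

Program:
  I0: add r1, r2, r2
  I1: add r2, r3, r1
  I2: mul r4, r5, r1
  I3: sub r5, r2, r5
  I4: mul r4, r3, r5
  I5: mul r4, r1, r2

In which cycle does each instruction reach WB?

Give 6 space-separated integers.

Answer: 5 8 9 11 14 15

Derivation:
I0 add r1 <- r2,r2: IF@1 ID@2 stall=0 (-) EX@3 MEM@4 WB@5
I1 add r2 <- r3,r1: IF@2 ID@3 stall=2 (RAW on I0.r1 (WB@5)) EX@6 MEM@7 WB@8
I2 mul r4 <- r5,r1: IF@3 ID@6 stall=0 (-) EX@7 MEM@8 WB@9
I3 sub r5 <- r2,r5: IF@6 ID@7 stall=1 (RAW on I1.r2 (WB@8)) EX@9 MEM@10 WB@11
I4 mul r4 <- r3,r5: IF@7 ID@9 stall=2 (RAW on I3.r5 (WB@11)) EX@12 MEM@13 WB@14
I5 mul r4 <- r1,r2: IF@9 ID@12 stall=0 (-) EX@13 MEM@14 WB@15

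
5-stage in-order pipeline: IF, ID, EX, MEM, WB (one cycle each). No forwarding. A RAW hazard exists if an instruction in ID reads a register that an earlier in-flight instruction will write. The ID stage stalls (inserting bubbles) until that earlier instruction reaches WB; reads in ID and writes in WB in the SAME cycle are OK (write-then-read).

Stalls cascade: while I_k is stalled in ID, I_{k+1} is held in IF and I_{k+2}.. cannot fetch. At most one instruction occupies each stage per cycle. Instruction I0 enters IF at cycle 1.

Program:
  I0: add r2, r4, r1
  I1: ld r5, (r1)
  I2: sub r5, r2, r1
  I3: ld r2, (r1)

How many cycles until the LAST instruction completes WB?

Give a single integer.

Answer: 9

Derivation:
I0 add r2 <- r4,r1: IF@1 ID@2 stall=0 (-) EX@3 MEM@4 WB@5
I1 ld r5 <- r1: IF@2 ID@3 stall=0 (-) EX@4 MEM@5 WB@6
I2 sub r5 <- r2,r1: IF@3 ID@4 stall=1 (RAW on I0.r2 (WB@5)) EX@6 MEM@7 WB@8
I3 ld r2 <- r1: IF@4 ID@6 stall=0 (-) EX@7 MEM@8 WB@9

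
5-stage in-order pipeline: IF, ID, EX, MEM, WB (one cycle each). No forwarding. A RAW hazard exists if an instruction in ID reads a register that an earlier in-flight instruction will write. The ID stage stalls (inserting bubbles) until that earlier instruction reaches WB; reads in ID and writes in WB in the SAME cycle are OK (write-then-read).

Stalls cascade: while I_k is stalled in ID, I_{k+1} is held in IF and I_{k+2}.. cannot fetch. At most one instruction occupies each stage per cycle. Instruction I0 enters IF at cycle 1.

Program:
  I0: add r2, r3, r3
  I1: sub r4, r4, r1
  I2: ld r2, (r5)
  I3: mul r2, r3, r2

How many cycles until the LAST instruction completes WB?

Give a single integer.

I0 add r2 <- r3,r3: IF@1 ID@2 stall=0 (-) EX@3 MEM@4 WB@5
I1 sub r4 <- r4,r1: IF@2 ID@3 stall=0 (-) EX@4 MEM@5 WB@6
I2 ld r2 <- r5: IF@3 ID@4 stall=0 (-) EX@5 MEM@6 WB@7
I3 mul r2 <- r3,r2: IF@4 ID@5 stall=2 (RAW on I2.r2 (WB@7)) EX@8 MEM@9 WB@10

Answer: 10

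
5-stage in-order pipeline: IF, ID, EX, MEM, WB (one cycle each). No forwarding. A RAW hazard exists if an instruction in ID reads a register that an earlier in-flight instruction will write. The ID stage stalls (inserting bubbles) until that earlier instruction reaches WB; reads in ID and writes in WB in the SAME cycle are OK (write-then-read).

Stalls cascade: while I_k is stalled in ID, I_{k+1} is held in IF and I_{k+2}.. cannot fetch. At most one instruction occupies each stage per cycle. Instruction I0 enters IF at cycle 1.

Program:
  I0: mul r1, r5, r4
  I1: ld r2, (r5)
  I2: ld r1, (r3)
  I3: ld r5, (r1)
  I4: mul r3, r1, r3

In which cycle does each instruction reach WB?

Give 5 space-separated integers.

Answer: 5 6 7 10 11

Derivation:
I0 mul r1 <- r5,r4: IF@1 ID@2 stall=0 (-) EX@3 MEM@4 WB@5
I1 ld r2 <- r5: IF@2 ID@3 stall=0 (-) EX@4 MEM@5 WB@6
I2 ld r1 <- r3: IF@3 ID@4 stall=0 (-) EX@5 MEM@6 WB@7
I3 ld r5 <- r1: IF@4 ID@5 stall=2 (RAW on I2.r1 (WB@7)) EX@8 MEM@9 WB@10
I4 mul r3 <- r1,r3: IF@5 ID@8 stall=0 (-) EX@9 MEM@10 WB@11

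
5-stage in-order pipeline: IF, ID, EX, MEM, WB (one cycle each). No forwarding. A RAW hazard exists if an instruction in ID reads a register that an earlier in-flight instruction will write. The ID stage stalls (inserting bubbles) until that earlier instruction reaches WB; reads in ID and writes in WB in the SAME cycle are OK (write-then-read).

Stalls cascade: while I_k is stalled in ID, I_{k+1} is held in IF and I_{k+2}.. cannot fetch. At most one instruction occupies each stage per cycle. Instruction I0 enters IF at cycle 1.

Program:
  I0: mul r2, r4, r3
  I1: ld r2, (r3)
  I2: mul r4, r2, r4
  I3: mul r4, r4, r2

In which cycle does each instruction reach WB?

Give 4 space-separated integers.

Answer: 5 6 9 12

Derivation:
I0 mul r2 <- r4,r3: IF@1 ID@2 stall=0 (-) EX@3 MEM@4 WB@5
I1 ld r2 <- r3: IF@2 ID@3 stall=0 (-) EX@4 MEM@5 WB@6
I2 mul r4 <- r2,r4: IF@3 ID@4 stall=2 (RAW on I1.r2 (WB@6)) EX@7 MEM@8 WB@9
I3 mul r4 <- r4,r2: IF@4 ID@7 stall=2 (RAW on I2.r4 (WB@9)) EX@10 MEM@11 WB@12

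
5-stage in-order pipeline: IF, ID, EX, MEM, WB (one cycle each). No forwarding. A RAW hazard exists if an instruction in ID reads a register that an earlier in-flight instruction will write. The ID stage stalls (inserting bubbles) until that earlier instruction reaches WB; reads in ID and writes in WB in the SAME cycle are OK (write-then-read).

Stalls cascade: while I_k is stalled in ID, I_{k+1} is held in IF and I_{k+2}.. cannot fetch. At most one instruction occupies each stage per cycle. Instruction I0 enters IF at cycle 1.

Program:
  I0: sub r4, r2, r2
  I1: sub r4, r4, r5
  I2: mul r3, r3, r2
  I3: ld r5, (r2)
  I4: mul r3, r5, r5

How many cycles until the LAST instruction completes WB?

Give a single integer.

Answer: 13

Derivation:
I0 sub r4 <- r2,r2: IF@1 ID@2 stall=0 (-) EX@3 MEM@4 WB@5
I1 sub r4 <- r4,r5: IF@2 ID@3 stall=2 (RAW on I0.r4 (WB@5)) EX@6 MEM@7 WB@8
I2 mul r3 <- r3,r2: IF@3 ID@6 stall=0 (-) EX@7 MEM@8 WB@9
I3 ld r5 <- r2: IF@6 ID@7 stall=0 (-) EX@8 MEM@9 WB@10
I4 mul r3 <- r5,r5: IF@7 ID@8 stall=2 (RAW on I3.r5 (WB@10)) EX@11 MEM@12 WB@13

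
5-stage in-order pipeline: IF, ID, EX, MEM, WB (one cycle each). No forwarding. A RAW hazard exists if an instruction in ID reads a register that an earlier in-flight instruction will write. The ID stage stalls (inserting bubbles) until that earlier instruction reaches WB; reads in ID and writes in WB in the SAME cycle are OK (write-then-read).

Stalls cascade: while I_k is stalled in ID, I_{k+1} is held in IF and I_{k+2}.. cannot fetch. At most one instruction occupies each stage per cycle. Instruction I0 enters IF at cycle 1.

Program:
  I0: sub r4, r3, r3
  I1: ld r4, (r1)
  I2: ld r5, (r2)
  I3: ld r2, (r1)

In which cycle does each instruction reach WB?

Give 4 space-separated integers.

I0 sub r4 <- r3,r3: IF@1 ID@2 stall=0 (-) EX@3 MEM@4 WB@5
I1 ld r4 <- r1: IF@2 ID@3 stall=0 (-) EX@4 MEM@5 WB@6
I2 ld r5 <- r2: IF@3 ID@4 stall=0 (-) EX@5 MEM@6 WB@7
I3 ld r2 <- r1: IF@4 ID@5 stall=0 (-) EX@6 MEM@7 WB@8

Answer: 5 6 7 8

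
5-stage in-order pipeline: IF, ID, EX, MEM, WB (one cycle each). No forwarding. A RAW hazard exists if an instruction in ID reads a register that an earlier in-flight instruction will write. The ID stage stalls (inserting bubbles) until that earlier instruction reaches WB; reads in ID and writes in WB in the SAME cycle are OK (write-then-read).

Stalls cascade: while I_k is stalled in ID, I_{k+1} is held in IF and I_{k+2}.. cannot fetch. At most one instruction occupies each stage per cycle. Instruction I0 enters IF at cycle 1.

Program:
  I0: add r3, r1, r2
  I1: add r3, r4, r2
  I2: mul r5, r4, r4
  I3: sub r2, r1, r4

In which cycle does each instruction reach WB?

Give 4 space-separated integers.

Answer: 5 6 7 8

Derivation:
I0 add r3 <- r1,r2: IF@1 ID@2 stall=0 (-) EX@3 MEM@4 WB@5
I1 add r3 <- r4,r2: IF@2 ID@3 stall=0 (-) EX@4 MEM@5 WB@6
I2 mul r5 <- r4,r4: IF@3 ID@4 stall=0 (-) EX@5 MEM@6 WB@7
I3 sub r2 <- r1,r4: IF@4 ID@5 stall=0 (-) EX@6 MEM@7 WB@8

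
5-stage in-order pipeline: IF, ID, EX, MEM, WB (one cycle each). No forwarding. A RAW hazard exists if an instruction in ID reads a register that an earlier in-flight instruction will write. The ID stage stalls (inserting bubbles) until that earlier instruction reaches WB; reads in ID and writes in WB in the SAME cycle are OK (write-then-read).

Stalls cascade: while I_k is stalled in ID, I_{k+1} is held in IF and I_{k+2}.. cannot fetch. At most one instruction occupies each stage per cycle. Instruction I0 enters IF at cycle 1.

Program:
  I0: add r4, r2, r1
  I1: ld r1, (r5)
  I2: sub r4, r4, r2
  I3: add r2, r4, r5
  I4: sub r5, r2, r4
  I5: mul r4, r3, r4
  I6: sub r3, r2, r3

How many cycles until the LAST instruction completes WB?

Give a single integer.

Answer: 16

Derivation:
I0 add r4 <- r2,r1: IF@1 ID@2 stall=0 (-) EX@3 MEM@4 WB@5
I1 ld r1 <- r5: IF@2 ID@3 stall=0 (-) EX@4 MEM@5 WB@6
I2 sub r4 <- r4,r2: IF@3 ID@4 stall=1 (RAW on I0.r4 (WB@5)) EX@6 MEM@7 WB@8
I3 add r2 <- r4,r5: IF@4 ID@6 stall=2 (RAW on I2.r4 (WB@8)) EX@9 MEM@10 WB@11
I4 sub r5 <- r2,r4: IF@6 ID@9 stall=2 (RAW on I3.r2 (WB@11)) EX@12 MEM@13 WB@14
I5 mul r4 <- r3,r4: IF@9 ID@12 stall=0 (-) EX@13 MEM@14 WB@15
I6 sub r3 <- r2,r3: IF@12 ID@13 stall=0 (-) EX@14 MEM@15 WB@16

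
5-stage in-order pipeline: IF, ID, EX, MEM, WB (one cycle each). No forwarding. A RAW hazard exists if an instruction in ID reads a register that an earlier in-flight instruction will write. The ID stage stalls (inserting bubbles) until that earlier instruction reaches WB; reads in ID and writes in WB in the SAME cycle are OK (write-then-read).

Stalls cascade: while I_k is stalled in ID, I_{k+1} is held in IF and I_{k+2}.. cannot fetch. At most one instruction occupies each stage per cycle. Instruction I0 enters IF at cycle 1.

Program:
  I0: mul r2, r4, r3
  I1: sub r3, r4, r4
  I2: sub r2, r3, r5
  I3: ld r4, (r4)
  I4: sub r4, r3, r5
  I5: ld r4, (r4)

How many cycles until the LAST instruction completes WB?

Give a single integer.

Answer: 14

Derivation:
I0 mul r2 <- r4,r3: IF@1 ID@2 stall=0 (-) EX@3 MEM@4 WB@5
I1 sub r3 <- r4,r4: IF@2 ID@3 stall=0 (-) EX@4 MEM@5 WB@6
I2 sub r2 <- r3,r5: IF@3 ID@4 stall=2 (RAW on I1.r3 (WB@6)) EX@7 MEM@8 WB@9
I3 ld r4 <- r4: IF@4 ID@7 stall=0 (-) EX@8 MEM@9 WB@10
I4 sub r4 <- r3,r5: IF@7 ID@8 stall=0 (-) EX@9 MEM@10 WB@11
I5 ld r4 <- r4: IF@8 ID@9 stall=2 (RAW on I4.r4 (WB@11)) EX@12 MEM@13 WB@14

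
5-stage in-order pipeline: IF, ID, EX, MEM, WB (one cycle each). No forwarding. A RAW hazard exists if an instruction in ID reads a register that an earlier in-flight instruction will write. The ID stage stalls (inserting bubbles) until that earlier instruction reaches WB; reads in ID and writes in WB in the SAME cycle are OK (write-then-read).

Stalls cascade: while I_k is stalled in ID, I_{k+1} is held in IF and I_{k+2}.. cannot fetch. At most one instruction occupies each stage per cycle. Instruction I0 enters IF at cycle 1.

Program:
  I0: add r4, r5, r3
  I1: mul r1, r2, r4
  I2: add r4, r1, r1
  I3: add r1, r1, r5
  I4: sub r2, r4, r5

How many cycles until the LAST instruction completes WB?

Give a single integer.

I0 add r4 <- r5,r3: IF@1 ID@2 stall=0 (-) EX@3 MEM@4 WB@5
I1 mul r1 <- r2,r4: IF@2 ID@3 stall=2 (RAW on I0.r4 (WB@5)) EX@6 MEM@7 WB@8
I2 add r4 <- r1,r1: IF@3 ID@6 stall=2 (RAW on I1.r1 (WB@8)) EX@9 MEM@10 WB@11
I3 add r1 <- r1,r5: IF@6 ID@9 stall=0 (-) EX@10 MEM@11 WB@12
I4 sub r2 <- r4,r5: IF@9 ID@10 stall=1 (RAW on I2.r4 (WB@11)) EX@12 MEM@13 WB@14

Answer: 14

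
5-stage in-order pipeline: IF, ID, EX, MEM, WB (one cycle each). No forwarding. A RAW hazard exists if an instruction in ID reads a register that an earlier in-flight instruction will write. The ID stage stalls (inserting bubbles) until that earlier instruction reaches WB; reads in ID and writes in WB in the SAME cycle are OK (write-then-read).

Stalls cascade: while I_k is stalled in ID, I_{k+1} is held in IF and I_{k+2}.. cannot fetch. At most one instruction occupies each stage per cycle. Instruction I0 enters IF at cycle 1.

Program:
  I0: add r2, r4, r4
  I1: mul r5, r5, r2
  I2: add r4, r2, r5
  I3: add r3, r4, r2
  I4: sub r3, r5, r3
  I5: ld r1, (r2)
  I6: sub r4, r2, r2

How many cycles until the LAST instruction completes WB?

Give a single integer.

Answer: 19

Derivation:
I0 add r2 <- r4,r4: IF@1 ID@2 stall=0 (-) EX@3 MEM@4 WB@5
I1 mul r5 <- r5,r2: IF@2 ID@3 stall=2 (RAW on I0.r2 (WB@5)) EX@6 MEM@7 WB@8
I2 add r4 <- r2,r5: IF@3 ID@6 stall=2 (RAW on I1.r5 (WB@8)) EX@9 MEM@10 WB@11
I3 add r3 <- r4,r2: IF@6 ID@9 stall=2 (RAW on I2.r4 (WB@11)) EX@12 MEM@13 WB@14
I4 sub r3 <- r5,r3: IF@9 ID@12 stall=2 (RAW on I3.r3 (WB@14)) EX@15 MEM@16 WB@17
I5 ld r1 <- r2: IF@12 ID@15 stall=0 (-) EX@16 MEM@17 WB@18
I6 sub r4 <- r2,r2: IF@15 ID@16 stall=0 (-) EX@17 MEM@18 WB@19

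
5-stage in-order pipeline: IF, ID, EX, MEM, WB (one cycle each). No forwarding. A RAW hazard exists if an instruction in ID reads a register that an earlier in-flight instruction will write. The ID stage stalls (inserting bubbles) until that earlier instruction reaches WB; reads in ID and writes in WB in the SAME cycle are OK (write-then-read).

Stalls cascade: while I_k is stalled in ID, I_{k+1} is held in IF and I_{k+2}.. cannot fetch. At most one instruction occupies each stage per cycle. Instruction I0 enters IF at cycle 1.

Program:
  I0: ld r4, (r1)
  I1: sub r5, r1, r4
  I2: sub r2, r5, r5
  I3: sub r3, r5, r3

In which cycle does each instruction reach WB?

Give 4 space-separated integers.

Answer: 5 8 11 12

Derivation:
I0 ld r4 <- r1: IF@1 ID@2 stall=0 (-) EX@3 MEM@4 WB@5
I1 sub r5 <- r1,r4: IF@2 ID@3 stall=2 (RAW on I0.r4 (WB@5)) EX@6 MEM@7 WB@8
I2 sub r2 <- r5,r5: IF@3 ID@6 stall=2 (RAW on I1.r5 (WB@8)) EX@9 MEM@10 WB@11
I3 sub r3 <- r5,r3: IF@6 ID@9 stall=0 (-) EX@10 MEM@11 WB@12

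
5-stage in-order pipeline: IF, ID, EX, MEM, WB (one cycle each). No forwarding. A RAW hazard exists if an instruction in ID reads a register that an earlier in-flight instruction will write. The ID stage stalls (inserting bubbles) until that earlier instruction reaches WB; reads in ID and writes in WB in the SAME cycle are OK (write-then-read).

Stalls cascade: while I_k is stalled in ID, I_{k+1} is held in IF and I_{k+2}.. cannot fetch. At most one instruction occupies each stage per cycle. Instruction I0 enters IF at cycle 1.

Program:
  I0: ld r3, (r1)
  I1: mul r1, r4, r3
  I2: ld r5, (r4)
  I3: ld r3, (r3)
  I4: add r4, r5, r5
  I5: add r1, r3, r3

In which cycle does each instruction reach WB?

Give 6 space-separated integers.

I0 ld r3 <- r1: IF@1 ID@2 stall=0 (-) EX@3 MEM@4 WB@5
I1 mul r1 <- r4,r3: IF@2 ID@3 stall=2 (RAW on I0.r3 (WB@5)) EX@6 MEM@7 WB@8
I2 ld r5 <- r4: IF@3 ID@6 stall=0 (-) EX@7 MEM@8 WB@9
I3 ld r3 <- r3: IF@6 ID@7 stall=0 (-) EX@8 MEM@9 WB@10
I4 add r4 <- r5,r5: IF@7 ID@8 stall=1 (RAW on I2.r5 (WB@9)) EX@10 MEM@11 WB@12
I5 add r1 <- r3,r3: IF@8 ID@10 stall=0 (-) EX@11 MEM@12 WB@13

Answer: 5 8 9 10 12 13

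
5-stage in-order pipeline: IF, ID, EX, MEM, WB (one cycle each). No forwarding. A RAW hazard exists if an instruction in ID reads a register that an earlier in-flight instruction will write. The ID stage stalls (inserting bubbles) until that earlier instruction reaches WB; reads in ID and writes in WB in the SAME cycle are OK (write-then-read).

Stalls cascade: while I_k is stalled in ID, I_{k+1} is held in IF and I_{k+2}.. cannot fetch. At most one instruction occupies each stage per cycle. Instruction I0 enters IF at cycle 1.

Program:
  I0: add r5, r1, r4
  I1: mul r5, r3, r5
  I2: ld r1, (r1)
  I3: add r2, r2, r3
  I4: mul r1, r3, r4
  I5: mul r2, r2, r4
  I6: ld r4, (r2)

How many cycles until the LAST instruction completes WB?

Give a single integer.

I0 add r5 <- r1,r4: IF@1 ID@2 stall=0 (-) EX@3 MEM@4 WB@5
I1 mul r5 <- r3,r5: IF@2 ID@3 stall=2 (RAW on I0.r5 (WB@5)) EX@6 MEM@7 WB@8
I2 ld r1 <- r1: IF@3 ID@6 stall=0 (-) EX@7 MEM@8 WB@9
I3 add r2 <- r2,r3: IF@6 ID@7 stall=0 (-) EX@8 MEM@9 WB@10
I4 mul r1 <- r3,r4: IF@7 ID@8 stall=0 (-) EX@9 MEM@10 WB@11
I5 mul r2 <- r2,r4: IF@8 ID@9 stall=1 (RAW on I3.r2 (WB@10)) EX@11 MEM@12 WB@13
I6 ld r4 <- r2: IF@9 ID@11 stall=2 (RAW on I5.r2 (WB@13)) EX@14 MEM@15 WB@16

Answer: 16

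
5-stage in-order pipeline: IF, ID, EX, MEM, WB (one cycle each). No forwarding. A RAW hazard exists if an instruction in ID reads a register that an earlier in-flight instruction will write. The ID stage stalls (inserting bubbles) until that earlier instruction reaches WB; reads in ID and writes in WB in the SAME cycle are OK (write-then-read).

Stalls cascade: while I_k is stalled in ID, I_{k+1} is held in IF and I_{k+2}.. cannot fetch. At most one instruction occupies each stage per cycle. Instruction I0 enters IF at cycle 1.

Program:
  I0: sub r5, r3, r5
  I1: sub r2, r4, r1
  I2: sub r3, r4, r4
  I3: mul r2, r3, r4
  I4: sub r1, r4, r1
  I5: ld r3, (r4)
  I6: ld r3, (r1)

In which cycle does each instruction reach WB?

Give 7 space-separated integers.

Answer: 5 6 7 10 11 12 14

Derivation:
I0 sub r5 <- r3,r5: IF@1 ID@2 stall=0 (-) EX@3 MEM@4 WB@5
I1 sub r2 <- r4,r1: IF@2 ID@3 stall=0 (-) EX@4 MEM@5 WB@6
I2 sub r3 <- r4,r4: IF@3 ID@4 stall=0 (-) EX@5 MEM@6 WB@7
I3 mul r2 <- r3,r4: IF@4 ID@5 stall=2 (RAW on I2.r3 (WB@7)) EX@8 MEM@9 WB@10
I4 sub r1 <- r4,r1: IF@5 ID@8 stall=0 (-) EX@9 MEM@10 WB@11
I5 ld r3 <- r4: IF@8 ID@9 stall=0 (-) EX@10 MEM@11 WB@12
I6 ld r3 <- r1: IF@9 ID@10 stall=1 (RAW on I4.r1 (WB@11)) EX@12 MEM@13 WB@14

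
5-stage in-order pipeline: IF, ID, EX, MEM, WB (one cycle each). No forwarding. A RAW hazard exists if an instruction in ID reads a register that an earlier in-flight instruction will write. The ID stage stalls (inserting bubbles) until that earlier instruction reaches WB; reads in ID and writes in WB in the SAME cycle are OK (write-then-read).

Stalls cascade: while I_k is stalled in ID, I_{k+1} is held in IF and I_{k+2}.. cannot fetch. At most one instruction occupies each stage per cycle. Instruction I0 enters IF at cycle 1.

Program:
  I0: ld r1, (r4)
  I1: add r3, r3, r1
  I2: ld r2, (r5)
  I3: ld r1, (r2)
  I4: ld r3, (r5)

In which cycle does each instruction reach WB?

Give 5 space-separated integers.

I0 ld r1 <- r4: IF@1 ID@2 stall=0 (-) EX@3 MEM@4 WB@5
I1 add r3 <- r3,r1: IF@2 ID@3 stall=2 (RAW on I0.r1 (WB@5)) EX@6 MEM@7 WB@8
I2 ld r2 <- r5: IF@3 ID@6 stall=0 (-) EX@7 MEM@8 WB@9
I3 ld r1 <- r2: IF@6 ID@7 stall=2 (RAW on I2.r2 (WB@9)) EX@10 MEM@11 WB@12
I4 ld r3 <- r5: IF@7 ID@10 stall=0 (-) EX@11 MEM@12 WB@13

Answer: 5 8 9 12 13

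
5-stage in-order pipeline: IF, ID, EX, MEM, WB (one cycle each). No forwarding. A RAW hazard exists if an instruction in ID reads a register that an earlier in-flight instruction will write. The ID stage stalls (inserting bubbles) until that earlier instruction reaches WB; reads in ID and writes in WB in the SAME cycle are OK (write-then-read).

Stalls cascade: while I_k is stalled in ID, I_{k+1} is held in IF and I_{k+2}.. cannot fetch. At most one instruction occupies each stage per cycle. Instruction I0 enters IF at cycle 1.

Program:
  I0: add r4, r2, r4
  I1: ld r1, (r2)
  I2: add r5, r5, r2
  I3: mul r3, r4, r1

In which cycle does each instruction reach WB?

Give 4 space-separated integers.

I0 add r4 <- r2,r4: IF@1 ID@2 stall=0 (-) EX@3 MEM@4 WB@5
I1 ld r1 <- r2: IF@2 ID@3 stall=0 (-) EX@4 MEM@5 WB@6
I2 add r5 <- r5,r2: IF@3 ID@4 stall=0 (-) EX@5 MEM@6 WB@7
I3 mul r3 <- r4,r1: IF@4 ID@5 stall=1 (RAW on I1.r1 (WB@6)) EX@7 MEM@8 WB@9

Answer: 5 6 7 9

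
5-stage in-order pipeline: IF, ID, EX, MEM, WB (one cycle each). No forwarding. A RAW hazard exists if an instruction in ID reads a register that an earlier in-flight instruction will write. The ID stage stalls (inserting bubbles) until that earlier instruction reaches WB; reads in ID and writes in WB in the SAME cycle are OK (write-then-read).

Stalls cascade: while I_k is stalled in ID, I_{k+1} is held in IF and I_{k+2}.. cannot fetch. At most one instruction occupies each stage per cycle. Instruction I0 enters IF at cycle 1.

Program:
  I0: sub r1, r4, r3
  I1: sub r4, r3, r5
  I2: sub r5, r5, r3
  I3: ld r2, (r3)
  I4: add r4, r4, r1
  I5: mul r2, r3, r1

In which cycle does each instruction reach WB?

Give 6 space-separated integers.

I0 sub r1 <- r4,r3: IF@1 ID@2 stall=0 (-) EX@3 MEM@4 WB@5
I1 sub r4 <- r3,r5: IF@2 ID@3 stall=0 (-) EX@4 MEM@5 WB@6
I2 sub r5 <- r5,r3: IF@3 ID@4 stall=0 (-) EX@5 MEM@6 WB@7
I3 ld r2 <- r3: IF@4 ID@5 stall=0 (-) EX@6 MEM@7 WB@8
I4 add r4 <- r4,r1: IF@5 ID@6 stall=0 (-) EX@7 MEM@8 WB@9
I5 mul r2 <- r3,r1: IF@6 ID@7 stall=0 (-) EX@8 MEM@9 WB@10

Answer: 5 6 7 8 9 10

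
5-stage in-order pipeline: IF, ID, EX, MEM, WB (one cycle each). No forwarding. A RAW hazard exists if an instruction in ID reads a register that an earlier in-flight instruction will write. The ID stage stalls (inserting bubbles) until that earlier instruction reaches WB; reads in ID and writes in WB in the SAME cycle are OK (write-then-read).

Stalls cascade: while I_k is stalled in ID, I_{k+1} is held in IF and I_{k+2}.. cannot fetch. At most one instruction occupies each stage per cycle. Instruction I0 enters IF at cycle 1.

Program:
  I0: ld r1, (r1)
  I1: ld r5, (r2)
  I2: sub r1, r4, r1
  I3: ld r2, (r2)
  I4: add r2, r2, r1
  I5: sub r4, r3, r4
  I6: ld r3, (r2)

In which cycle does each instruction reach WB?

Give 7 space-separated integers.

I0 ld r1 <- r1: IF@1 ID@2 stall=0 (-) EX@3 MEM@4 WB@5
I1 ld r5 <- r2: IF@2 ID@3 stall=0 (-) EX@4 MEM@5 WB@6
I2 sub r1 <- r4,r1: IF@3 ID@4 stall=1 (RAW on I0.r1 (WB@5)) EX@6 MEM@7 WB@8
I3 ld r2 <- r2: IF@4 ID@6 stall=0 (-) EX@7 MEM@8 WB@9
I4 add r2 <- r2,r1: IF@6 ID@7 stall=2 (RAW on I3.r2 (WB@9)) EX@10 MEM@11 WB@12
I5 sub r4 <- r3,r4: IF@7 ID@10 stall=0 (-) EX@11 MEM@12 WB@13
I6 ld r3 <- r2: IF@10 ID@11 stall=1 (RAW on I4.r2 (WB@12)) EX@13 MEM@14 WB@15

Answer: 5 6 8 9 12 13 15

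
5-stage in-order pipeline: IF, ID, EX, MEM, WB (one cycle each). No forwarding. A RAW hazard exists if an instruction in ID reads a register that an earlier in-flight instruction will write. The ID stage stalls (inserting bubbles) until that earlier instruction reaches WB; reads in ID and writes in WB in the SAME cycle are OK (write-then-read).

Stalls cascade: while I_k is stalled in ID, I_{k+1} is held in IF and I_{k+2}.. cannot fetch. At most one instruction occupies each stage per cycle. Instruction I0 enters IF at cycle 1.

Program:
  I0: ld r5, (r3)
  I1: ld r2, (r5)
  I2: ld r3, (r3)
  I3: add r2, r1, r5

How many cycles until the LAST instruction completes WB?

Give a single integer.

I0 ld r5 <- r3: IF@1 ID@2 stall=0 (-) EX@3 MEM@4 WB@5
I1 ld r2 <- r5: IF@2 ID@3 stall=2 (RAW on I0.r5 (WB@5)) EX@6 MEM@7 WB@8
I2 ld r3 <- r3: IF@3 ID@6 stall=0 (-) EX@7 MEM@8 WB@9
I3 add r2 <- r1,r5: IF@6 ID@7 stall=0 (-) EX@8 MEM@9 WB@10

Answer: 10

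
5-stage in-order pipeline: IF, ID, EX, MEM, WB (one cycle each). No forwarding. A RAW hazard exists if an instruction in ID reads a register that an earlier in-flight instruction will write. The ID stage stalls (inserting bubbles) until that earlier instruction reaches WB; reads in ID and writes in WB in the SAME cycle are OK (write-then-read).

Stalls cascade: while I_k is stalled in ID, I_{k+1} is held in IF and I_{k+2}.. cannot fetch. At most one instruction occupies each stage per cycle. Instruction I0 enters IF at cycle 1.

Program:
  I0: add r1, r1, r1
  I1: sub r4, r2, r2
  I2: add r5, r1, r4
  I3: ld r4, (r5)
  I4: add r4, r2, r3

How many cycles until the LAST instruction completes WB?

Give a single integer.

Answer: 13

Derivation:
I0 add r1 <- r1,r1: IF@1 ID@2 stall=0 (-) EX@3 MEM@4 WB@5
I1 sub r4 <- r2,r2: IF@2 ID@3 stall=0 (-) EX@4 MEM@5 WB@6
I2 add r5 <- r1,r4: IF@3 ID@4 stall=2 (RAW on I1.r4 (WB@6)) EX@7 MEM@8 WB@9
I3 ld r4 <- r5: IF@4 ID@7 stall=2 (RAW on I2.r5 (WB@9)) EX@10 MEM@11 WB@12
I4 add r4 <- r2,r3: IF@7 ID@10 stall=0 (-) EX@11 MEM@12 WB@13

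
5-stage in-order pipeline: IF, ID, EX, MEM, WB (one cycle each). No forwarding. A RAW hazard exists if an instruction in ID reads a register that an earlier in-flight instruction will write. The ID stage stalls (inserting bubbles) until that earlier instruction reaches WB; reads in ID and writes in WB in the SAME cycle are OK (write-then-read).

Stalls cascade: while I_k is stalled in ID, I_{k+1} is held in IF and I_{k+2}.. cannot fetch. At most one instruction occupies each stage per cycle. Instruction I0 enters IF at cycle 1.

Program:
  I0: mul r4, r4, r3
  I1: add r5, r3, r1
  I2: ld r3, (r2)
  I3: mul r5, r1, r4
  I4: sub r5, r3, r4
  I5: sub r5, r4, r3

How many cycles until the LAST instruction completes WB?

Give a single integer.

Answer: 11

Derivation:
I0 mul r4 <- r4,r3: IF@1 ID@2 stall=0 (-) EX@3 MEM@4 WB@5
I1 add r5 <- r3,r1: IF@2 ID@3 stall=0 (-) EX@4 MEM@5 WB@6
I2 ld r3 <- r2: IF@3 ID@4 stall=0 (-) EX@5 MEM@6 WB@7
I3 mul r5 <- r1,r4: IF@4 ID@5 stall=0 (-) EX@6 MEM@7 WB@8
I4 sub r5 <- r3,r4: IF@5 ID@6 stall=1 (RAW on I2.r3 (WB@7)) EX@8 MEM@9 WB@10
I5 sub r5 <- r4,r3: IF@6 ID@8 stall=0 (-) EX@9 MEM@10 WB@11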